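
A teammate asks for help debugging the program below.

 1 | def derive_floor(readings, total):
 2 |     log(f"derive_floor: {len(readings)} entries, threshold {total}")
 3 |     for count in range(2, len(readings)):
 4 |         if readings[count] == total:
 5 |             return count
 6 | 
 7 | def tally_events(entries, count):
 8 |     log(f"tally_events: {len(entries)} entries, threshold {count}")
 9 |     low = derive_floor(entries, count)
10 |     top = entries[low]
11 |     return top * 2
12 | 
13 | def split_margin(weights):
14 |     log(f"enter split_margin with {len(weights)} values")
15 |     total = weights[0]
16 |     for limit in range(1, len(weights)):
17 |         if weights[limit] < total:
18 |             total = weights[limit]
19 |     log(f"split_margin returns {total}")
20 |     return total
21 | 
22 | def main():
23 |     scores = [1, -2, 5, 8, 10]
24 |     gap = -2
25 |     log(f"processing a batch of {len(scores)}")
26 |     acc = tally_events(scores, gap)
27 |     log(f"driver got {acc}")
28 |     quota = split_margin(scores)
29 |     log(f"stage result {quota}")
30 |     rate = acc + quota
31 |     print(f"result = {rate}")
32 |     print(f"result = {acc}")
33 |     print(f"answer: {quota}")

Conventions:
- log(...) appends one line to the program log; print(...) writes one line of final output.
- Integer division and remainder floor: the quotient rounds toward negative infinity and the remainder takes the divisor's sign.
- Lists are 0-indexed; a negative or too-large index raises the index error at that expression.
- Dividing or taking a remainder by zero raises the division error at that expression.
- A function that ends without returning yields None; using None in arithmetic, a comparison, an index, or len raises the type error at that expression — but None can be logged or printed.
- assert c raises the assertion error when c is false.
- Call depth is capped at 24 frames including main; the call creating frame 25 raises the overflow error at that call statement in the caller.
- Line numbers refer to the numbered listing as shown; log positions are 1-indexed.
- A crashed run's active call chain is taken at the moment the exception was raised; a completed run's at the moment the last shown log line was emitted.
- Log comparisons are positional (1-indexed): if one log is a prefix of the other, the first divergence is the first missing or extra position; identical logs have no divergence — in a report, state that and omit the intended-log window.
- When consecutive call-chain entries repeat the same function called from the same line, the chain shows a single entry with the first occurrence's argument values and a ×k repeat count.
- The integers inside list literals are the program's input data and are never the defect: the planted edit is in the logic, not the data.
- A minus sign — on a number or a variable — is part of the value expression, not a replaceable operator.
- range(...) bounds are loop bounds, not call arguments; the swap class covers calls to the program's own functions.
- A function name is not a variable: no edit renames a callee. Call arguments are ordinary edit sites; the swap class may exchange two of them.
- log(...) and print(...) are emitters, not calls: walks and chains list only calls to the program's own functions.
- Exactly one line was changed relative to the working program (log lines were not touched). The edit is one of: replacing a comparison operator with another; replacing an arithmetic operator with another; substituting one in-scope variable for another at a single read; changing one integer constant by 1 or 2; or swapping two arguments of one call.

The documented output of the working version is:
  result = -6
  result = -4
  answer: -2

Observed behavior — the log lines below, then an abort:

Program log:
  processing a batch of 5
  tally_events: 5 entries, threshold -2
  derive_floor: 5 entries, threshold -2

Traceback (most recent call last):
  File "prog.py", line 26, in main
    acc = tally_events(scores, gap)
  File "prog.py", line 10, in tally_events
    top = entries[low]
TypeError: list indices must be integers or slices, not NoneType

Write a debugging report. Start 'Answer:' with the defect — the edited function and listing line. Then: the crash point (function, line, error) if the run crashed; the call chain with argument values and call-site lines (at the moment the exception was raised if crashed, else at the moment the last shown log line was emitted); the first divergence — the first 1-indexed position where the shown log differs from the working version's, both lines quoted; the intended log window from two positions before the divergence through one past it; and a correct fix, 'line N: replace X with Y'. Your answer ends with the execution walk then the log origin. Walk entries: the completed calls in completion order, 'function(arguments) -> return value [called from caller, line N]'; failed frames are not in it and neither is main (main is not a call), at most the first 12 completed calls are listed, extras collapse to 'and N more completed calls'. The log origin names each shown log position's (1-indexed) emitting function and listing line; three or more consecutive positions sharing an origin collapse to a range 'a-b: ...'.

Answer: the defect is in derive_floor at line 3.
The tell: After 3 matching log lines the faulty run goes silent, while the working version continues with 'driver got -4'.
Crash: tally_events, line 10, TypeError.
Call chain: main -> tally_events([1, -2, 5, 8, 10], -2) (called at line 26).
First divergence: position 4 (shown log ended at 3 lines; the working version continues: 'driver got -4').
Intended log window:
  2: tally_events: 5 entries, threshold -2
  3: derive_floor: 5 entries, threshold -2
  4: driver got -4
  5: enter split_margin with 5 values
Execution walk:
  derive_floor([1, -2, 5, 8, 10], -2) -> None  [called from tally_events, line 9]
Log origin:
  1: from main, line 25
  2: from tally_events, line 8
  3: from derive_floor, line 2
A correct fix: line 3: replace `2` with `0`.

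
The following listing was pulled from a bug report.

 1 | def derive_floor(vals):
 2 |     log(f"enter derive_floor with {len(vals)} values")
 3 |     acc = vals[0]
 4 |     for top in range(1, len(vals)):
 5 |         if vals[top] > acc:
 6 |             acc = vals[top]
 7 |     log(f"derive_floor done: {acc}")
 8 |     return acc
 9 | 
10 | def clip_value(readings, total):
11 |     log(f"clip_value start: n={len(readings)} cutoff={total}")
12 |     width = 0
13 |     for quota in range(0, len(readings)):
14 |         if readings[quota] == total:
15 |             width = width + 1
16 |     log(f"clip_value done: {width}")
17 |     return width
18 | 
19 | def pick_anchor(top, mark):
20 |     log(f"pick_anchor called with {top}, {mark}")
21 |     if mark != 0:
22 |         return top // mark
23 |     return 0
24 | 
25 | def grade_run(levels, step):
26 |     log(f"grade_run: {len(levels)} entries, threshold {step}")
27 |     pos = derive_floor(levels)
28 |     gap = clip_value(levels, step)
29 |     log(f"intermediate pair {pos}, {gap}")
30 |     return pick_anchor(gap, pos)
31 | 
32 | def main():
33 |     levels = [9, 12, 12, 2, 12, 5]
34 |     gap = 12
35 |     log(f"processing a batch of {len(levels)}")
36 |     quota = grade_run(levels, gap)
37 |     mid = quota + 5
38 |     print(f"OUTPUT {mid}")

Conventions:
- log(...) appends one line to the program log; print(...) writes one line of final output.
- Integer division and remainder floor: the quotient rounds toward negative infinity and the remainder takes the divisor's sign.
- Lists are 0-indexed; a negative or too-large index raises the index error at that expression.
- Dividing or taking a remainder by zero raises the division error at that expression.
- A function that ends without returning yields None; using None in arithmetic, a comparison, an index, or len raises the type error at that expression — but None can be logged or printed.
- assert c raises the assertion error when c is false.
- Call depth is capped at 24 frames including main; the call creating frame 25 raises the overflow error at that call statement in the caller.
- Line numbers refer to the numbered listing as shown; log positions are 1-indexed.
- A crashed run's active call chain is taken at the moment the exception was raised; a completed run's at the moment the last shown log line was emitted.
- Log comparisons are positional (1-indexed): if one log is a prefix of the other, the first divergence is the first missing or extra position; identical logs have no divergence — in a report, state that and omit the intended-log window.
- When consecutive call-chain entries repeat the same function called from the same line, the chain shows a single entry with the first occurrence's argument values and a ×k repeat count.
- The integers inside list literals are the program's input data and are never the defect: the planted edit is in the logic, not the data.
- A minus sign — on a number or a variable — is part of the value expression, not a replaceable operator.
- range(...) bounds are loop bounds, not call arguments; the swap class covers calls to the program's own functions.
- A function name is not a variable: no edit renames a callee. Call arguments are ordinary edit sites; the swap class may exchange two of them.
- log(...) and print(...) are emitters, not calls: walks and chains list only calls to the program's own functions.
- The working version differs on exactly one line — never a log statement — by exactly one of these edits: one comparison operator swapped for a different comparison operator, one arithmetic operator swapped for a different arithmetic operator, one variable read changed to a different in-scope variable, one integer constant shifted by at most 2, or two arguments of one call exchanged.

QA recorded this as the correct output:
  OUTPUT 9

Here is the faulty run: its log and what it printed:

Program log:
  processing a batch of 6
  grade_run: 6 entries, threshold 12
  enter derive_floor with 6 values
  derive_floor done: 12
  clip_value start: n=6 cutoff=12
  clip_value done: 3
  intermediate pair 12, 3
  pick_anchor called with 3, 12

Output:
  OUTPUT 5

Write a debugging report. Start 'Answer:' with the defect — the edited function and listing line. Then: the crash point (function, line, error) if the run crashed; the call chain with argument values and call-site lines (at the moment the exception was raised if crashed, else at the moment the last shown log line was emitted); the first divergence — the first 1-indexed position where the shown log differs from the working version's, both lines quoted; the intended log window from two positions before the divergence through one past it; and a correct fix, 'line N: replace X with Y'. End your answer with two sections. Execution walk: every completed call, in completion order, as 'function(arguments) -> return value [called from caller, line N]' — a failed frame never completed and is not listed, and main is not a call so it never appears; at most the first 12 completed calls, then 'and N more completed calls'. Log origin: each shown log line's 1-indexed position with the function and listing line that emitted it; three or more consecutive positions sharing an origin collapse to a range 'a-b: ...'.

Answer: the defect is in grade_run at line 30.
Core observation: At log position 8 the runs split — shown 'pick_anchor called with 3, 12', but the working version logs 'pick_anchor called with 12, 3'.
Call chain: main -> grade_run([9, 12, 12, 2, 12, 5], 12) (called at line 36) -> pick_anchor(3, 12) (called at line 30).
First divergence: at position 8 the run shows 'pick_anchor called with 3, 12' where the working version logs 'pick_anchor called with 12, 3'.
Intended log window:
  6: clip_value done: 3
  7: intermediate pair 12, 3
  8: pick_anchor called with 12, 3
Execution walk:
  derive_floor([9, 12, 12, 2, 12, 5]) -> 12  [called from grade_run, line 27]
  clip_value([9, 12, 12, 2, 12, 5], 12) -> 3  [called from grade_run, line 28]
  pick_anchor(3, 12) -> 0  [called from grade_run, line 30]
  grade_run([9, 12, 12, 2, 12, 5], 12) -> 0  [called from main, line 36]
Log origin:
  1: emitted by main (line 35)
  2: emitted by grade_run (line 26)
  3: emitted by derive_floor (line 2)
  4: emitted by derive_floor (line 7)
  5: emitted by clip_value (line 11)
  6: emitted by clip_value (line 16)
  7: emitted by grade_run (line 29)
  8: emitted by pick_anchor (line 20)
A correct fix: line 30: replace `pick_anchor(gap, pos)` with `pick_anchor(pos, gap)`.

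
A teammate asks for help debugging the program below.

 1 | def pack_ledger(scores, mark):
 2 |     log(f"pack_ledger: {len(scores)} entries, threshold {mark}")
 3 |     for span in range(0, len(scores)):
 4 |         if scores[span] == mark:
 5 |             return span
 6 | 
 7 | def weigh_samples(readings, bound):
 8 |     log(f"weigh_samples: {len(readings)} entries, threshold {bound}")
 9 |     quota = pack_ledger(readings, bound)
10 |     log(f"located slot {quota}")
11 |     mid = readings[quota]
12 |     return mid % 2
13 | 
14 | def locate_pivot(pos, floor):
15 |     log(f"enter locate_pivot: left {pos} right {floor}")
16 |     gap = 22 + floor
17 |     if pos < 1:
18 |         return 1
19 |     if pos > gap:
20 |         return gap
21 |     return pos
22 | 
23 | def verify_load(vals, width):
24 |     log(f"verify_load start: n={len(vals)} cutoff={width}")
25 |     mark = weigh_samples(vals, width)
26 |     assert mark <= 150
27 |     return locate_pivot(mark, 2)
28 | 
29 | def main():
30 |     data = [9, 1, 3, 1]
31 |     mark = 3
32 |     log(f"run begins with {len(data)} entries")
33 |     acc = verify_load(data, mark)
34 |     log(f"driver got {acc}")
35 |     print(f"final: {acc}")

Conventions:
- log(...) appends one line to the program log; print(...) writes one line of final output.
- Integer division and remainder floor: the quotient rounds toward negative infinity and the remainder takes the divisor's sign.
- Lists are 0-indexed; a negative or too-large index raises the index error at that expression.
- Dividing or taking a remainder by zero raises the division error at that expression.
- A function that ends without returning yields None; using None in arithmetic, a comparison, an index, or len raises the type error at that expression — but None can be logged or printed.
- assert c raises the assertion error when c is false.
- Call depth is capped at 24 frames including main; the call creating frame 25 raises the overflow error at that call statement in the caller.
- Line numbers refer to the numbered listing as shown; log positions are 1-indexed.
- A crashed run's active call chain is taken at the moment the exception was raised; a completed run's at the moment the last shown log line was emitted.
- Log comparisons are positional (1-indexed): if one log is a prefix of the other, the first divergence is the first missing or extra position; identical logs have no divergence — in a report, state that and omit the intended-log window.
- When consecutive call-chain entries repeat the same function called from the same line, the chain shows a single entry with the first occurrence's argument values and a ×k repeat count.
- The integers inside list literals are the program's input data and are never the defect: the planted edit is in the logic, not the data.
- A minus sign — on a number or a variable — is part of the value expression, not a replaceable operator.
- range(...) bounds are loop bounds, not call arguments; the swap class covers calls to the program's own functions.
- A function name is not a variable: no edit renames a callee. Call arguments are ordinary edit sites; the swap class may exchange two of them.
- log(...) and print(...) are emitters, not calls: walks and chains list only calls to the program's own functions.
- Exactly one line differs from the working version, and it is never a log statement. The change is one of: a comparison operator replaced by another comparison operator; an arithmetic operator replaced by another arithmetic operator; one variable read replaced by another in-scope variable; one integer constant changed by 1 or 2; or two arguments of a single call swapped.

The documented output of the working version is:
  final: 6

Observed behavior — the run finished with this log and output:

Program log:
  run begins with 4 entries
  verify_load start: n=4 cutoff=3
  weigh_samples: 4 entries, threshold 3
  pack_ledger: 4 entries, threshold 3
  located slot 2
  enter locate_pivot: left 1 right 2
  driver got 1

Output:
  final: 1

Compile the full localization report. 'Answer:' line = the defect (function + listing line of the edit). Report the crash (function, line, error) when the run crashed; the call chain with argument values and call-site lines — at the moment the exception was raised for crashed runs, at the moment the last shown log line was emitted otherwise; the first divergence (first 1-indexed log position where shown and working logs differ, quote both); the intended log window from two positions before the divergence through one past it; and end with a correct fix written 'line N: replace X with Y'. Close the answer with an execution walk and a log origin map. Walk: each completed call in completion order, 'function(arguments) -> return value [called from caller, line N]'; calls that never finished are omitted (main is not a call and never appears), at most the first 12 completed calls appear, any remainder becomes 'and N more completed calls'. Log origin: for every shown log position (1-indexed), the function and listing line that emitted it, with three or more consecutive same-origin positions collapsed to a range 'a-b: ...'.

Answer: the defect is in weigh_samples at line 12.
Key observation: The log first diverges at position 6: the faulty run prints 'enter locate_pivot: left 1 right 2' where the working version prints 'enter locate_pivot: left 6 right 2'.
Call chain: main.
First divergence: position 6 — the shown line 'enter locate_pivot: left 1 right 2' should read 'enter locate_pivot: left 6 right 2'.
Intended log window:
  4: pack_ledger: 4 entries, threshold 3
  5: located slot 2
  6: enter locate_pivot: left 6 right 2
  7: driver got 6
Execution walk:
  pack_ledger([9, 1, 3, 1], 3) -> 2  [called from weigh_samples, line 9]
  weigh_samples([9, 1, 3, 1], 3) -> 1  [called from verify_load, line 25]
  locate_pivot(1, 2) -> 1  [called from verify_load, line 27]
  verify_load([9, 1, 3, 1], 3) -> 1  [called from main, line 33]
Log origins:
  1 — main, line 32
  2 — verify_load, line 24
  3 — weigh_samples, line 8
  4 — pack_ledger, line 2
  5 — weigh_samples, line 10
  6 — locate_pivot, line 15
  7 — main, line 34
A correct fix: line 12: replace `%` with `*`.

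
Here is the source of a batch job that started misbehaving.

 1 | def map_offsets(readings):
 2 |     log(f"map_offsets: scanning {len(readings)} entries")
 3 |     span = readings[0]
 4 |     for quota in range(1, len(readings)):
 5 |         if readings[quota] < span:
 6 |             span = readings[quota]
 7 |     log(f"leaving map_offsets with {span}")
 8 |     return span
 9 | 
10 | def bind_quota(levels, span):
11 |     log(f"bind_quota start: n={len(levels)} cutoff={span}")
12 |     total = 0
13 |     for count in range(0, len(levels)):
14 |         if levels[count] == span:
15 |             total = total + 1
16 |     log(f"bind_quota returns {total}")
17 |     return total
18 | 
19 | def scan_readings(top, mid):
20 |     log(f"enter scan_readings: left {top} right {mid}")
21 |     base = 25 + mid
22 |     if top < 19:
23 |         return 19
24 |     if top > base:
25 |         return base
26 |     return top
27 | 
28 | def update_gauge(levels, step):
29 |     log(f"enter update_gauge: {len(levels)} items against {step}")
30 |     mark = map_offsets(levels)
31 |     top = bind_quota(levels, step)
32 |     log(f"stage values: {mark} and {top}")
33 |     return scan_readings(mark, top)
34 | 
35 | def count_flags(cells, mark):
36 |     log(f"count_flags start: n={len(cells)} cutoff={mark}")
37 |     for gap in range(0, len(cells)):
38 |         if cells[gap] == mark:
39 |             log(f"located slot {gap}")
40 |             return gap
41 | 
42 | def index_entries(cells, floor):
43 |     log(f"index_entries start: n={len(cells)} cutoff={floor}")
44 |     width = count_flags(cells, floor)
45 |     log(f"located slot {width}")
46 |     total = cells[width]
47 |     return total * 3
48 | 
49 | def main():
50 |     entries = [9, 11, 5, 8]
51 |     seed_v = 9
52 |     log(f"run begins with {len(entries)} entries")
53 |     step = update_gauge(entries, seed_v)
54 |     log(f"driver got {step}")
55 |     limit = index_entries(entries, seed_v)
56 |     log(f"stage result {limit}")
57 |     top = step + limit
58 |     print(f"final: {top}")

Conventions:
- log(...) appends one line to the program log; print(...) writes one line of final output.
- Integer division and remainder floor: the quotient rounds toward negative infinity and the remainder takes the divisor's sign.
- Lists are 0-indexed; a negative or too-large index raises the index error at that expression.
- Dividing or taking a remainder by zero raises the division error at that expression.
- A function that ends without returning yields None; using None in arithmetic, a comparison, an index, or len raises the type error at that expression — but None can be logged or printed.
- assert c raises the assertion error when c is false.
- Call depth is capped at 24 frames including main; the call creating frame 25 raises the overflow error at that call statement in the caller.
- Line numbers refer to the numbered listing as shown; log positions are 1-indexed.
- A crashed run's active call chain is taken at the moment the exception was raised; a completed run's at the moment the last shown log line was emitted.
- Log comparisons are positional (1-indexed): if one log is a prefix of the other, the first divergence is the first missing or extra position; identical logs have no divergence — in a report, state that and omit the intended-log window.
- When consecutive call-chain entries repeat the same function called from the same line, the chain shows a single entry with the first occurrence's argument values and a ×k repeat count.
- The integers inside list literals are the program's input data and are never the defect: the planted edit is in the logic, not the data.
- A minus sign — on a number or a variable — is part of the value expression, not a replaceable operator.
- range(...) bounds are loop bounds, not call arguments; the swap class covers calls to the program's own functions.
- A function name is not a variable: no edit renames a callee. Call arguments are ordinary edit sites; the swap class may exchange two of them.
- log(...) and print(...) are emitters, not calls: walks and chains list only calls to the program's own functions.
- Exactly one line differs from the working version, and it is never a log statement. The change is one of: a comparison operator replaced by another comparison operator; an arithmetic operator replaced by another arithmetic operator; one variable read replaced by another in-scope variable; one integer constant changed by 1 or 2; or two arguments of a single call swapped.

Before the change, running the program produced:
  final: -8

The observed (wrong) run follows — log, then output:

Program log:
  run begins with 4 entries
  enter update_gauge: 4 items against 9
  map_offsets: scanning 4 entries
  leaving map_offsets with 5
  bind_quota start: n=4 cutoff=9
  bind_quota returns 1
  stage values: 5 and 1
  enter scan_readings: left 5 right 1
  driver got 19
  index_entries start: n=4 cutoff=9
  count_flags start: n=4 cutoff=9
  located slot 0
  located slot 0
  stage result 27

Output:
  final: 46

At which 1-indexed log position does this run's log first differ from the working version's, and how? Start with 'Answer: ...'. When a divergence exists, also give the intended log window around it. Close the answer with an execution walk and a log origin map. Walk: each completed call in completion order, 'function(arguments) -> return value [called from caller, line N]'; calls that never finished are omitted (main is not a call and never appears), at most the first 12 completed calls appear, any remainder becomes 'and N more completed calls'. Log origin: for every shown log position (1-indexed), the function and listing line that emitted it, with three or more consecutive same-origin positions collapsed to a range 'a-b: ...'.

Answer: there is none — every log position agrees.
Execution walk:
  map_offsets([9, 11, 5, 8]) -> 5  [called from update_gauge, line 30]
  bind_quota([9, 11, 5, 8], 9) -> 1  [called from update_gauge, line 31]
  scan_readings(5, 1) -> 19  [called from update_gauge, line 33]
  update_gauge([9, 11, 5, 8], 9) -> 19  [called from main, line 53]
  count_flags([9, 11, 5, 8], 9) -> 0  [called from index_entries, line 44]
  index_entries([9, 11, 5, 8], 9) -> 27  [called from main, line 55]
Log origin:
  1: emitted by main (line 52)
  2: emitted by update_gauge (line 29)
  3: emitted by map_offsets (line 2)
  4: emitted by map_offsets (line 7)
  5: emitted by bind_quota (line 11)
  6: emitted by bind_quota (line 16)
  7: emitted by update_gauge (line 32)
  8: emitted by scan_readings (line 20)
  9: emitted by main (line 54)
  10: emitted by index_entries (line 43)
  11: emitted by count_flags (line 36)
  12: emitted by count_flags (line 39)
  13: emitted by index_entries (line 45)
  14: emitted by main (line 56)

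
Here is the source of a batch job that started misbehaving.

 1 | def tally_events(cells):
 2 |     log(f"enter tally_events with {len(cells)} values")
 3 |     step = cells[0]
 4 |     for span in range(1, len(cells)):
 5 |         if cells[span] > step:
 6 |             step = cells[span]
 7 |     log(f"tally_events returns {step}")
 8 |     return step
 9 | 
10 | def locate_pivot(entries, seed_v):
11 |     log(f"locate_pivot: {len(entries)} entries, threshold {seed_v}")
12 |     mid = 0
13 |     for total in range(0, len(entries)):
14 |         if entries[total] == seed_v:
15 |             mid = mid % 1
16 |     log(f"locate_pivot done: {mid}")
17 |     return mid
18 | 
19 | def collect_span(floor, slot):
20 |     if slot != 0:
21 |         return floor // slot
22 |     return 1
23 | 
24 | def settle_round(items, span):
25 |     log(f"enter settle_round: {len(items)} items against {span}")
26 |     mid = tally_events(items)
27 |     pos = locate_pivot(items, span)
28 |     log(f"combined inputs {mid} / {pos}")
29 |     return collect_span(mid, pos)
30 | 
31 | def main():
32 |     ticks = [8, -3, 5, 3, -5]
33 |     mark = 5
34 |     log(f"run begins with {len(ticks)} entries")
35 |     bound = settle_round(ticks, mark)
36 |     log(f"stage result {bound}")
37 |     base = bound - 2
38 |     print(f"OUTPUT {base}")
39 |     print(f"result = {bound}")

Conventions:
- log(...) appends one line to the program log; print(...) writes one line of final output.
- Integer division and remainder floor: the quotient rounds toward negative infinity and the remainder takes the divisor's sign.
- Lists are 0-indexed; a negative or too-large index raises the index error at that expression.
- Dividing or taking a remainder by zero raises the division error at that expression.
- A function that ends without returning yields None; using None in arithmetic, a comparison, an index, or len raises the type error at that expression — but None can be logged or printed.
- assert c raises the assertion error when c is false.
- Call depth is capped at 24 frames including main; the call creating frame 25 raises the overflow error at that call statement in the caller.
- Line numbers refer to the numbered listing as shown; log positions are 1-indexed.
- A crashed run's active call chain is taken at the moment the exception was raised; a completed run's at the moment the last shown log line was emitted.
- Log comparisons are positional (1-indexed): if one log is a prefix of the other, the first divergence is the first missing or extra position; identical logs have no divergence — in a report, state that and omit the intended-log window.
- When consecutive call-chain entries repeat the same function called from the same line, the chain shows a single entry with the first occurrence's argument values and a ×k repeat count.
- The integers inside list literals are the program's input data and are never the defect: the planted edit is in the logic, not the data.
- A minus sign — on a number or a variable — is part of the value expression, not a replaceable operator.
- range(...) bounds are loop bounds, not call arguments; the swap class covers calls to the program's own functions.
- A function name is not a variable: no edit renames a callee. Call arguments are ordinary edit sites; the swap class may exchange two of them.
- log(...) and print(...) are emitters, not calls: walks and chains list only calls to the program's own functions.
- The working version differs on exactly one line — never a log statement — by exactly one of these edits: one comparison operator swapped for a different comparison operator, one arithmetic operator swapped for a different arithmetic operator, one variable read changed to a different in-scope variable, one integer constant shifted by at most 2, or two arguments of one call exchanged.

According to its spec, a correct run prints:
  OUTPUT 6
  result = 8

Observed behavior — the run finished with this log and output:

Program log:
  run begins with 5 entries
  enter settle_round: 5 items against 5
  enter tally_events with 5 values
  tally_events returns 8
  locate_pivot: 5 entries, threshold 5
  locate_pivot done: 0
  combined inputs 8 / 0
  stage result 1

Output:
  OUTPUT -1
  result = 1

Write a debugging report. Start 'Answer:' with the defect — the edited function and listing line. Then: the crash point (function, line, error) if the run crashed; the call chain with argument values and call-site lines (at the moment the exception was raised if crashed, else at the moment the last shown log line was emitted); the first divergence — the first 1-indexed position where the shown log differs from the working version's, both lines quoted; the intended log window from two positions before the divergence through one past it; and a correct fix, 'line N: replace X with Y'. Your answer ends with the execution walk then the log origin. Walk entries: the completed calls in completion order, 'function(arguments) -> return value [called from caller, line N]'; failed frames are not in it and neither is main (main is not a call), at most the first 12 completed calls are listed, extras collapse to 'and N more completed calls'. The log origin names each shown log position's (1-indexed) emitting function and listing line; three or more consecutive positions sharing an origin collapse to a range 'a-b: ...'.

Answer: the defect is in locate_pivot at line 15.
Key observation: Log line 6 is where behavior first shows: 'locate_pivot done: 0' appears instead of 'locate_pivot done: 1'.
Call chain: main.
First divergence: position 6; shown 'locate_pivot done: 0' vs intended 'locate_pivot done: 1'.
Intended log window:
  4: tally_events returns 8
  5: locate_pivot: 5 entries, threshold 5
  6: locate_pivot done: 1
  7: combined inputs 8 / 1
Execution walk:
  tally_events([8, -3, 5, 3, -5]) -> 8  [called from settle_round, line 26]
  locate_pivot([8, -3, 5, 3, -5], 5) -> 0  [called from settle_round, line 27]
  collect_span(8, 0) -> 1  [called from settle_round, line 29]
  settle_round([8, -3, 5, 3, -5], 5) -> 1  [called from main, line 35]
Log origin:
  1: emitted by main (line 34)
  2: emitted by settle_round (line 25)
  3: emitted by tally_events (line 2)
  4: emitted by tally_events (line 7)
  5: emitted by locate_pivot (line 11)
  6: emitted by locate_pivot (line 16)
  7: emitted by settle_round (line 28)
  8: emitted by main (line 36)
A correct fix: line 15: replace `%` with `+`.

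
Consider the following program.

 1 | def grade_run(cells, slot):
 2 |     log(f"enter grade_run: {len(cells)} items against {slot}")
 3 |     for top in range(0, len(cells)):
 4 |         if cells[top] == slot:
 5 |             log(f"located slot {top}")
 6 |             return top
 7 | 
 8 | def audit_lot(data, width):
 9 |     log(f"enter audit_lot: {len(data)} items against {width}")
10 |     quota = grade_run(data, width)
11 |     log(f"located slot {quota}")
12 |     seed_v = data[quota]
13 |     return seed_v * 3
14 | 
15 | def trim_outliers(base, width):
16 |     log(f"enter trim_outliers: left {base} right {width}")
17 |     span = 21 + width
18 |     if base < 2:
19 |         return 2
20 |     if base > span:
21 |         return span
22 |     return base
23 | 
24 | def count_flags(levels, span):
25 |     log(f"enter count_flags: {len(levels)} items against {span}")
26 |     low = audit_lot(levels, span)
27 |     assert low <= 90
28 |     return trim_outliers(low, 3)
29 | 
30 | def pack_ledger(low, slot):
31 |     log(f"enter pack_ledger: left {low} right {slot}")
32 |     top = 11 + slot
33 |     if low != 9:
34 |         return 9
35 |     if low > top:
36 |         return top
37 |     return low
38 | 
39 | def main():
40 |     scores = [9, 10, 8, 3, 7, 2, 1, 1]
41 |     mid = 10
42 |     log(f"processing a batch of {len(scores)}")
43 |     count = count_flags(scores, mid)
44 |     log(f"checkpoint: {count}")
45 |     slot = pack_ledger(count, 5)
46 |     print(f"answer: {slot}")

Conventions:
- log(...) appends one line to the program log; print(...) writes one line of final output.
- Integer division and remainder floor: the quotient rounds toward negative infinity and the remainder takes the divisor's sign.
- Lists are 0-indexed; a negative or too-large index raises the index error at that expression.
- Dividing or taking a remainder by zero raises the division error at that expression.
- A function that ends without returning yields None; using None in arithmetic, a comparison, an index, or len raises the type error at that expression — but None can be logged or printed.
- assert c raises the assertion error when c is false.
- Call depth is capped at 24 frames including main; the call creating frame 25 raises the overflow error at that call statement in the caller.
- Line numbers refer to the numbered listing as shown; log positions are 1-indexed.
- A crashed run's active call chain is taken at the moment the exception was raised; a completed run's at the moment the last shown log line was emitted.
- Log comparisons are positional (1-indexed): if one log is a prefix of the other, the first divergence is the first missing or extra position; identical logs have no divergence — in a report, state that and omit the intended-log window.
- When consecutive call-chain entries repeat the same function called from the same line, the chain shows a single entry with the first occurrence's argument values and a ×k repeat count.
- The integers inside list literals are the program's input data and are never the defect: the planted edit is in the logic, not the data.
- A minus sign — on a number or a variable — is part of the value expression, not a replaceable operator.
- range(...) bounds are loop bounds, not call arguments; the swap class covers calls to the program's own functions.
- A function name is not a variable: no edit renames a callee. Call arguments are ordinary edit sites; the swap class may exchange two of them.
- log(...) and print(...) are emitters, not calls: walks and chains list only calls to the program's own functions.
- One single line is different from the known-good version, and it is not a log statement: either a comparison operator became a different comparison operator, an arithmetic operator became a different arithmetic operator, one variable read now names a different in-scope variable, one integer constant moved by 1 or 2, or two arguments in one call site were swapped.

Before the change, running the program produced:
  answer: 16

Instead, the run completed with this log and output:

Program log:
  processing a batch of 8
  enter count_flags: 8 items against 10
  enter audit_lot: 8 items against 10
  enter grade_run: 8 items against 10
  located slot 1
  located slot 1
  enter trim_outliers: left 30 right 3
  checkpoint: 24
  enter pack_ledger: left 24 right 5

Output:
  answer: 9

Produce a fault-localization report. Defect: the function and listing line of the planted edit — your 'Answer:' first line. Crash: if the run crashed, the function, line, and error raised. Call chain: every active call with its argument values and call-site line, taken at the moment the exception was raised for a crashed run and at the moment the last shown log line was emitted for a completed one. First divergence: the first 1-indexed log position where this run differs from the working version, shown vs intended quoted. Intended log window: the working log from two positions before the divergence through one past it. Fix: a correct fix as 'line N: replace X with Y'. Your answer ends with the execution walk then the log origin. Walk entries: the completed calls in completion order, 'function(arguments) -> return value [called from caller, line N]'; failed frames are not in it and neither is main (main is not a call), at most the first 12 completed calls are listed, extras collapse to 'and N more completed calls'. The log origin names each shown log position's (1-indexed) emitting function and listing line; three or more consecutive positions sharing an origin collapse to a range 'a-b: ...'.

Answer: the defect is in pack_ledger at line 33.
The tell: No log line changed; the fault shows up purely in the output.
Call chain: main -> pack_ledger(24, 5) (called at line 45).
First divergence: there is none — every log position agrees.
Execution walk:
  grade_run([9, 10, 8, 3, 7, 2, 1, 1], 10) -> 1  [called from audit_lot, line 10]
  audit_lot([9, 10, 8, 3, 7, 2, 1, 1], 10) -> 30  [called from count_flags, line 26]
  trim_outliers(30, 3) -> 24  [called from count_flags, line 28]
  count_flags([9, 10, 8, 3, 7, 2, 1, 1], 10) -> 24  [called from main, line 43]
  pack_ledger(24, 5) -> 9  [called from main, line 45]
Origin of each log line:
  1 — main, line 42
  2 — count_flags, line 25
  3 — audit_lot, line 9
  4 — grade_run, line 2
  5 — grade_run, line 5
  6 — audit_lot, line 11
  7 — trim_outliers, line 16
  8 — main, line 44
  9 — pack_ledger, line 31
A correct fix: line 33: replace `!=` with `<`.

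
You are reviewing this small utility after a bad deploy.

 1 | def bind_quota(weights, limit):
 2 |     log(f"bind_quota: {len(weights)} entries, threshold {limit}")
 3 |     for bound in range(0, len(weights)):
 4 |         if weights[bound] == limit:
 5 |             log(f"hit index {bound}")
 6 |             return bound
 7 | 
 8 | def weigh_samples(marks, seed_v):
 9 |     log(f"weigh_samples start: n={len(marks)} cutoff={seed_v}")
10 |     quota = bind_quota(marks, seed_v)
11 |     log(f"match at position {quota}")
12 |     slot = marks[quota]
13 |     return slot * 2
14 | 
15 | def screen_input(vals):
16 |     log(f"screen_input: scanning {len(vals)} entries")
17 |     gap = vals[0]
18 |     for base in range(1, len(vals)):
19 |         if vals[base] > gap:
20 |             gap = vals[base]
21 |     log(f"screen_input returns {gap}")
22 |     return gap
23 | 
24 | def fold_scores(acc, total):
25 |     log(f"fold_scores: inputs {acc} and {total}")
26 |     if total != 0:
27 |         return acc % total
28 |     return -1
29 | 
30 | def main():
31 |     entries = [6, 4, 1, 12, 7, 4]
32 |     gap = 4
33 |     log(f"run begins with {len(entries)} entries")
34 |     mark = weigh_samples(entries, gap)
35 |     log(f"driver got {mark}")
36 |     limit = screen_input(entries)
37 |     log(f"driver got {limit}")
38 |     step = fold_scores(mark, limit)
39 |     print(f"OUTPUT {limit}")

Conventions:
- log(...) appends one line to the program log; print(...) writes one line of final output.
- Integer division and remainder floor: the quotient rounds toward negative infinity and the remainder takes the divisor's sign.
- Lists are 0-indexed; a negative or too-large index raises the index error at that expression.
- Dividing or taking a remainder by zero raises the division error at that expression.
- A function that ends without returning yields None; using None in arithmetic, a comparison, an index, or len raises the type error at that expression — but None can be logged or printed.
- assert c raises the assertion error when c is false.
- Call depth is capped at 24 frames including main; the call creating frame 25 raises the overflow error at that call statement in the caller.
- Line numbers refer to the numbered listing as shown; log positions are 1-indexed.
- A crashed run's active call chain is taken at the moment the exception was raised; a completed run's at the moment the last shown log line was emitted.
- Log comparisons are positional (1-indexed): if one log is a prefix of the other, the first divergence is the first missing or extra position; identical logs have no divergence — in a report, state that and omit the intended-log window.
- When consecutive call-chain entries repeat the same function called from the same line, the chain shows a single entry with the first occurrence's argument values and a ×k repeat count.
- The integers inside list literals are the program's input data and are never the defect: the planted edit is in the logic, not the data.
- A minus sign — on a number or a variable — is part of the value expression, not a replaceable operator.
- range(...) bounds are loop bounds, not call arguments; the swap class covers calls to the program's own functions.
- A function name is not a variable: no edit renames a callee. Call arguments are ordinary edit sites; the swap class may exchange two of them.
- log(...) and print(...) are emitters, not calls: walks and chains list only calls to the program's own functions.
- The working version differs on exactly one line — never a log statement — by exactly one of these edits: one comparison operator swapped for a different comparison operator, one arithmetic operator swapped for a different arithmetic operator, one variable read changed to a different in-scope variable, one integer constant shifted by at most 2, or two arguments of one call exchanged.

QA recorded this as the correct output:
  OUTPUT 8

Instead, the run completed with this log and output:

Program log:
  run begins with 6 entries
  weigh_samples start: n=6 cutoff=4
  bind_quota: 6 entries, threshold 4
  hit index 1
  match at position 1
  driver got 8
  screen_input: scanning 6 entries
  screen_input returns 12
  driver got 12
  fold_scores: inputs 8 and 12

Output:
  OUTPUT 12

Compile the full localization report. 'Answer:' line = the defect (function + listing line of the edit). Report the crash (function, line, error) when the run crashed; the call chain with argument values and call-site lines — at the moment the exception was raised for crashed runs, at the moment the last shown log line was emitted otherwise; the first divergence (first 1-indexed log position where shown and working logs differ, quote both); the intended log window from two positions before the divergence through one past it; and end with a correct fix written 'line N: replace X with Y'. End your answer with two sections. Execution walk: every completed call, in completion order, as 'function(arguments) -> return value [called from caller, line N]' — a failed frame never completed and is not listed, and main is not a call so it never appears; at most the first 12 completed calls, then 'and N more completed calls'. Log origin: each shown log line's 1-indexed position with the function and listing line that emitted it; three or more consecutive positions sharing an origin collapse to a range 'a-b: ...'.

Answer: the defect is in main at line 39.
Core observation: Every logged value matches the working version; the printed result is what differs.
Call chain: main -> fold_scores(8, 12) (called at line 38).
First divergence: none; the two logs match at every position.
Execution walk:
  bind_quota([6, 4, 1, 12, 7, 4], 4) -> 1  [called from weigh_samples, line 10]
  weigh_samples([6, 4, 1, 12, 7, 4], 4) -> 8  [called from main, line 34]
  screen_input([6, 4, 1, 12, 7, 4]) -> 12  [called from main, line 36]
  fold_scores(8, 12) -> 8  [called from main, line 38]
Log origins:
  1: from main, line 33
  2: from weigh_samples, line 9
  3: from bind_quota, line 2
  4: from bind_quota, line 5
  5: from weigh_samples, line 11
  6: from main, line 35
  7: from screen_input, line 16
  8: from screen_input, line 21
  9: from main, line 37
  10: from fold_scores, line 25
A correct fix: line 39: replace `limit` with `step`.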